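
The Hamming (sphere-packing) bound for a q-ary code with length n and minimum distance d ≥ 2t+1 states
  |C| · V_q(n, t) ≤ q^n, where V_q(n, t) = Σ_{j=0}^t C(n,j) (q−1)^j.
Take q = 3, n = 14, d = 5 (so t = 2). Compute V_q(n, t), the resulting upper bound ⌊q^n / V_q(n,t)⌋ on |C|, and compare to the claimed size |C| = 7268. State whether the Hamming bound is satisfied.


V_q(n, t) = 393, q^n = 4782969, Hamming bound = 12170, |C| = 7268 ≤ bound (satisfied).

Step 1: Compute V_q(n, t) = Σ_{j=0}^2 C(n, j) (q−1)^j.
  j = 0: C(14,0)·(2)^0 = 1·1 = 1.
  j = 1: C(14,1)·(2)^1 = 14·2 = 28.
  j = 2: C(14,2)·(2)^2 = 91·4 = 364.
  V_q(n, t) = 1 + 28 + 364 = 393.
Step 2: q^n = 3^14 = 4782969.
Step 3: Hamming bound ⌊q^n / V_q(n,t)⌋ = ⌊4782969/393⌋ = 12170.
Step 4: Compare |C| = 7268 to 12170: satisfied.
The claimed |C| lies below the Hamming bound.


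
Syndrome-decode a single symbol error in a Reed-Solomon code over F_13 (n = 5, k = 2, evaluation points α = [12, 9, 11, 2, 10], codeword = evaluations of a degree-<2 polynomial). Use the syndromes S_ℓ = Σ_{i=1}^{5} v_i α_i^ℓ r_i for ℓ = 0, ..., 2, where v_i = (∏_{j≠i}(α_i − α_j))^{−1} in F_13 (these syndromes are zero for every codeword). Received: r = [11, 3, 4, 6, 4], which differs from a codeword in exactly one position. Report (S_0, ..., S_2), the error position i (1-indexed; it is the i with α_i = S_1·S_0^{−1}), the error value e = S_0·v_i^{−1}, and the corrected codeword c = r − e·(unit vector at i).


S = (11, 6, 8), error at position 5, error magnitude e = 7, c = [11, 3, 4, 6, 10].

Step 1: column multipliers v_i = (∏_{j≠i}(α_i − α_j))^{−1} mod 13.
  i = 1 (α = 12): (12−9)(12−11)(12−2)(12−10) = 3·1·10·2 = 60 ≡ 8, so v_1 = 8^{−1} = 5 (mod 13).
  i = 2 (α = 9): (9−12)(9−11)(9−2)(9−10) = (−3)·(−2)·7·(−1) = −42 ≡ 10, so v_2 = 10^{−1} = 4 (mod 13).
  i = 3 (α = 11): (11−12)(11−9)(11−2)(11−10) = (−1)·2·9·1 = −18 ≡ 8, so v_3 = 8^{−1} = 5 (mod 13).
  i = 4 (α = 2): (2−12)(2−9)(2−11)(2−10) = (−10)·(−7)·(−9)·(−8) = 5040 ≡ 9, so v_4 = 9^{−1} = 3 (mod 13).
  i = 5 (α = 10): (10−12)(10−9)(10−11)(10−2) = (−2)·1·(−1)·8 = 16 ≡ 3, so v_5 = 3^{−1} = 9 (mod 13).
  v = [5, 4, 5, 3, 9].
Step 2: syndromes of r = [11, 3, 4, 6, 4] (all sums mod 13).
  S_0 = Σ v_i r_i = 5·11 + 4·3 + 5·4 + 3·6 + 9·4 = 141 ≡ 11.
  S_1 = Σ v_i α_i r_i = 5·12·11 + 4·9·3 + 5·11·4 + 3·2·6 + 9·10·4 = 1384 ≡ 6.
  α_i^2 mod 13 = [1, 3, 4, 4, 9].
  S_2 = Σ v_i α_i^2 r_i = 5·1·11 + 4·3·3 + 5·4·4 + 3·4·6 + 9·9·4 = 567 ≡ 8.
  S = (11, 6, 8) ≠ 0, so r is not a codeword (an error is present).
Step 3: locate the error. For a single error e at position i, S_ℓ = v_i·e·α_i^ℓ, so α_err = S_1/S_0.
  S_0^{−1} = 11^{−1} = 6 (mod 13), so α_err = 6·6 = 36 ≡ 10 = α_5. Error position i = 5.
  Consistency check: S_2/S_1 = 8·11 = 88 ≡ 10 = α_err ✓ (single-error assumption holds).
Step 4: error magnitude e = S_0/v_5 = S_0·∏_{j≠5}(α_5 − α_j) = 11·3 = 33 ≡ 7 (mod 13).
Step 5: correct position 5: c_5 = r_5 − e = 4 − 7 ≡ 10 (mod 13). Hence c = [11, 3, 4, 6, 10].
  Check: interpolating c through the α_i gives m(x) = 5 + 7·x (degree < 2) with m(α_i) = c_i for every i, so c is indeed a codeword.


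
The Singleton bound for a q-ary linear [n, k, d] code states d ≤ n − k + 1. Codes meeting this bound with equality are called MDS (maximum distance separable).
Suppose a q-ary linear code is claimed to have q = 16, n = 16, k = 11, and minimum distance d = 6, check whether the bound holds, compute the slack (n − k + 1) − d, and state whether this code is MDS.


Singleton RHS = n − k + 1 = 6, slack = 0, bound satisfied, MDS.

Singleton bound: d ≤ n − k + 1.
Here n = 16, k = 11, so n − k + 1 = 6.
Given d = 6, check d ≤ 6: YES.
Slack = (n − k + 1) − d = 0.
The code is MDS (slack = 0).
Description: the claimed parameters are [16, 11, 6]_16; such a code would be MDS (meets Singleton bound).


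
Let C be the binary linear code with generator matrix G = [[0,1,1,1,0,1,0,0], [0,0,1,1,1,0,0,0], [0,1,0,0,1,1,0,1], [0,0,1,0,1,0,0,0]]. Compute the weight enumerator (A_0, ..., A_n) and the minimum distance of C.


Weight distribution: A_0 = 1, A_1 = 2, A_2 = 2, A_3 = 4, A_4 = 5, A_5 = 2. Minimum distance d = 1.

Enumerate all 2^4 = 16 messages m ∈ F_2^4.
For each, compute codeword c = mG in F_2^8, then tally its weight.
  m = 0000 → c = 00000000, weight = 0.
  m = 1000 → c = 01110100, weight = 4.
  m = 0100 → c = 00111000, weight = 3.
  m = 1100 → c = 01001100, weight = 3.
  m = 0010 → c = 01001101, weight = 4.
  m = 1010 → c = 00111001, weight = 4.
  m = 0110 → c = 01110101, weight = 5.
  m = 1110 → c = 00000001, weight = 1.
  m = 0001 → c = 00101000, weight = 2.
  m = 1001 → c = 01011100, weight = 4.
  m = 0101 → c = 00010000, weight = 1.
  m = 1101 → c = 01100100, weight = 3.
  m = 0011 → c = 01100101, weight = 4.
  m = 1011 → c = 00010001, weight = 2.
  m = 0111 → c = 01011101, weight = 5.
  m = 1111 → c = 00101001, weight = 3.
Tally weights:
  weight 0: 1 codewords.
  weight 1: 2 codewords.
  weight 2: 2 codewords.
  weight 3: 4 codewords.
  weight 4: 5 codewords.
  weight 5: 2 codewords.
Minimum distance d = smallest w > 0 with A_w > 0 = 1.
Sanity: Σ A_w = 16 = 2^4 = 16 ✓.


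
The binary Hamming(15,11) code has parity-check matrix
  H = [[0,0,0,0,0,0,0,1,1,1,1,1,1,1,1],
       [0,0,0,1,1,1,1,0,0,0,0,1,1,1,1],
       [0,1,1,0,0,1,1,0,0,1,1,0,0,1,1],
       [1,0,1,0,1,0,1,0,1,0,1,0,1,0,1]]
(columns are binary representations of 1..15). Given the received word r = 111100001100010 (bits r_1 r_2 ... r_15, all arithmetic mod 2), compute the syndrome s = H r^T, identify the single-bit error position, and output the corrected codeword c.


s = (1, 0, 0, 1)^T, error position = 9, corrected codeword c = 111100000100010

Compute s = H r^T mod 2 one row at a time:
  s_1 = 0 + 1 + 1 + 0 + 0 + 0 + 1 + 0 = 3 ≡ 1 (mod 2).
  s_2 = 1 + 0 + 0 + 0 + 0 + 0 + 1 + 0 = 2 ≡ 0 (mod 2).
  s_3 = 1 + 1 + 0 + 0 + 1 + 0 + 1 + 0 = 4 ≡ 0 (mod 2).
  s_4 = 1 + 1 + 0 + 0 + 1 + 0 + 0 + 0 = 3 ≡ 1 (mod 2).
s = (1, 0, 0, 1)^T — this equals column 9 of H (binary 1001), so error is at position 9.
Correct: flip bit 9 of r = 111100001100010 to get c = 111100000100010.


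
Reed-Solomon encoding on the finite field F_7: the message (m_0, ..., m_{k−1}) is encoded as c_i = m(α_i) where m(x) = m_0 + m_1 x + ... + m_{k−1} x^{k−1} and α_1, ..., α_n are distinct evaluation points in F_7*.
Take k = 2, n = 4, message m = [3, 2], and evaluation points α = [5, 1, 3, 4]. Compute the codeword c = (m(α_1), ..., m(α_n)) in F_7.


c = [6, 5, 2, 4]

Message polynomial: m(x) = 3 + 2·x (mod 7).
For each evaluation point α_i, compute m(α_i) mod 7:
  α_1 = 5: Horner steps 2 → 6, so m(5) = 6.
  α_2 = 1: Horner steps 2 → 5, so m(1) = 5.
  α_3 = 3: Horner steps 2 → 2, so m(3) = 2.
  α_4 = 4: Horner steps 2 → 4, so m(4) = 4.
Codeword c = [6, 5, 2, 4] ∈ F_7^4.


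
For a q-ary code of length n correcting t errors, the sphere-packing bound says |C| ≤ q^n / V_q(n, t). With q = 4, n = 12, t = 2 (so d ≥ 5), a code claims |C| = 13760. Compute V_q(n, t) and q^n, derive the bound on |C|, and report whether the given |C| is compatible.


V_q(n, t) = 631, q^n = 16777216, Hamming bound = 26588, |C| = 13760 ≤ bound (satisfied).

Step 1: Compute V_q(n, t) = Σ_{j=0}^2 C(n, j) (q−1)^j.
  j = 0: C(12,0)·(3)^0 = 1·1 = 1.
  j = 1: C(12,1)·(3)^1 = 12·3 = 36.
  j = 2: C(12,2)·(3)^2 = 66·9 = 594.
  V_q(n, t) = 1 + 36 + 594 = 631.
Step 2: q^n = 4^12 = 16777216.
Step 3: Hamming bound ⌊q^n / V_q(n,t)⌋ = ⌊16777216/631⌋ = 26588.
Step 4: Compare |C| = 13760 to 26588: satisfied.
The claimed |C| lies below the Hamming bound.


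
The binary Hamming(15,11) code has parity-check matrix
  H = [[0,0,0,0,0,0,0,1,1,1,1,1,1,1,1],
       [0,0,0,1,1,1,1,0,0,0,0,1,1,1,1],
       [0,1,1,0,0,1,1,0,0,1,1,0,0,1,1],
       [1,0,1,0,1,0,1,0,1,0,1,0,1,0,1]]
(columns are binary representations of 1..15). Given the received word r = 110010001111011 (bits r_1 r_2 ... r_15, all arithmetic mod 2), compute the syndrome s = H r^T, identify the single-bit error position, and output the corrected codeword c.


s = (0, 0, 1, 1)^T, error position = 3, corrected codeword c = 111010001111011

Compute s = H r^T mod 2 one row at a time:
  s_1 = 0 + 1 + 1 + 1 + 1 + 0 + 1 + 1 = 6 ≡ 0 (mod 2).
  s_2 = 0 + 1 + 0 + 0 + 1 + 0 + 1 + 1 = 4 ≡ 0 (mod 2).
  s_3 = 1 + 0 + 0 + 0 + 1 + 1 + 1 + 1 = 5 ≡ 1 (mod 2).
  s_4 = 1 + 0 + 1 + 0 + 1 + 1 + 0 + 1 = 5 ≡ 1 (mod 2).
s = (0, 0, 1, 1)^T — this equals column 3 of H (binary 0011), so error is at position 3.
Correct: flip bit 3 of r = 110010001111011 to get c = 111010001111011.


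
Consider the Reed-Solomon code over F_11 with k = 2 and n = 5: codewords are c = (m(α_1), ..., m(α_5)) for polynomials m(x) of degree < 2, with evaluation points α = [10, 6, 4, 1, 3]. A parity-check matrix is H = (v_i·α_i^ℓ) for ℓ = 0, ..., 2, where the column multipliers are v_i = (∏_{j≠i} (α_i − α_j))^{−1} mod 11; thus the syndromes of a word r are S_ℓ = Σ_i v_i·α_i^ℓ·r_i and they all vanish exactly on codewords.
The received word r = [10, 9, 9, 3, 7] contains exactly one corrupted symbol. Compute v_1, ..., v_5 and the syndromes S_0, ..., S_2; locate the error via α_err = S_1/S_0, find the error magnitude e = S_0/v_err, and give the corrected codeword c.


S = (7, 9, 10), error at position 2, error magnitude e = 7, c = [10, 2, 9, 3, 7].

Step 1: column multipliers v_i = (∏_{j≠i}(α_i − α_j))^{−1} mod 11.
  i = 1 (α = 10): (10−6)(10−4)(10−1)(10−3) = 4·6·9·7 = 1512 ≡ 5, so v_1 = 5^{−1} = 9 (mod 11).
  i = 2 (α = 6): (6−10)(6−4)(6−1)(6−3) = (−4)·2·5·3 = −120 ≡ 1, so v_2 = 1^{−1} = 1 (mod 11).
  i = 3 (α = 4): (4−10)(4−6)(4−1)(4−3) = (−6)·(−2)·3·1 = 36 ≡ 3, so v_3 = 3^{−1} = 4 (mod 11).
  i = 4 (α = 1): (1−10)(1−6)(1−4)(1−3) = (−9)·(−5)·(−3)·(−2) = 270 ≡ 6, so v_4 = 6^{−1} = 2 (mod 11).
  i = 5 (α = 3): (3−10)(3−6)(3−4)(3−1) = (−7)·(−3)·(−1)·2 = −42 ≡ 2, so v_5 = 2^{−1} = 6 (mod 11).
  v = [9, 1, 4, 2, 6].
Step 2: syndromes of r = [10, 9, 9, 3, 7] (all sums mod 11).
  S_0 = Σ v_i r_i = 9·10 + 1·9 + 4·9 + 2·3 + 6·7 = 183 ≡ 7.
  S_1 = Σ v_i α_i r_i = 9·10·10 + 1·6·9 + 4·4·9 + 2·1·3 + 6·3·7 = 1230 ≡ 9.
  α_i^2 mod 11 = [1, 3, 5, 1, 9].
  S_2 = Σ v_i α_i^2 r_i = 9·1·10 + 1·3·9 + 4·5·9 + 2·1·3 + 6·9·7 = 681 ≡ 10.
  S = (7, 9, 10) ≠ 0, so r is not a codeword (an error is present).
Step 3: locate the error. For a single error e at position i, S_ℓ = v_i·e·α_i^ℓ, so α_err = S_1/S_0.
  S_0^{−1} = 7^{−1} = 8 (mod 11), so α_err = 9·8 = 72 ≡ 6 = α_2. Error position i = 2.
  Consistency check: S_2/S_1 = 10·5 = 50 ≡ 6 = α_err ✓ (single-error assumption holds).
Step 4: error magnitude e = S_0/v_2 = S_0·∏_{j≠2}(α_2 − α_j) = 7·1 = 7 ≡ 7 (mod 11).
Step 5: correct position 2: c_2 = r_2 − e = 9 − 7 ≡ 2 (mod 11). Hence c = [10, 2, 9, 3, 7].
  Check: interpolating c through the α_i gives m(x) = 1 + 2·x (degree < 2) with m(α_i) = c_i for every i, so c is indeed a codeword.


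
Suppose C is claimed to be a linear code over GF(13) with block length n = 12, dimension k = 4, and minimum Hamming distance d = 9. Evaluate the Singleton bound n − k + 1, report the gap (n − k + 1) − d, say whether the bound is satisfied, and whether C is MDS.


Singleton RHS = n − k + 1 = 9, slack = 0, bound satisfied, MDS.

Singleton bound: d ≤ n − k + 1.
Here n = 12, k = 4, so n − k + 1 = 9.
Given d = 9, check d ≤ 9: YES.
Slack = (n − k + 1) − d = 0.
The code is MDS (slack = 0).
Description: the claimed parameters are [12, 4, 9]_13; such a code would be MDS (meets Singleton bound).


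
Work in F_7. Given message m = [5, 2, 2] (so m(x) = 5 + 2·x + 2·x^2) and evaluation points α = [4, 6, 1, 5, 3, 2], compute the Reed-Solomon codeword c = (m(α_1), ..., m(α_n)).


c = [3, 5, 2, 2, 1, 3]

Message polynomial: m(x) = 5 + 2·x + 2·x^2 (mod 7).
For each evaluation point α_i, compute m(α_i) mod 7:
  α_1 = 4: Horner steps 2 → 3 → 3, so m(4) = 3.
  α_2 = 6: Horner steps 2 → 0 → 5, so m(6) = 5.
  α_3 = 1: Horner steps 2 → 4 → 2, so m(1) = 2.
  α_4 = 5: Horner steps 2 → 5 → 2, so m(5) = 2.
  α_5 = 3: Horner steps 2 → 1 → 1, so m(3) = 1.
  α_6 = 2: Horner steps 2 → 6 → 3, so m(2) = 3.
Codeword c = [3, 5, 2, 2, 1, 3] ∈ F_7^6.


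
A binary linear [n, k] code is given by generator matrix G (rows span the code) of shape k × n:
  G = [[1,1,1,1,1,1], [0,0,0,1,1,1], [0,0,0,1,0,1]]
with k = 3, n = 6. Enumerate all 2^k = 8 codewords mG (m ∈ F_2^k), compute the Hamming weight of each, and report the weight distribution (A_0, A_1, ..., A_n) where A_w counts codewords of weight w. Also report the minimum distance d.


Weight distribution: A_0 = 1, A_1 = 1, A_2 = 1, A_3 = 2, A_4 = 1, A_5 = 1, A_6 = 1. Minimum distance d = 1.

Enumerate all 2^3 = 8 messages m ∈ F_2^3.
For each, compute codeword c = mG in F_2^6, then tally its weight.
  m = 000 → c = 000000, weight = 0.
  m = 100 → c = 111111, weight = 6.
  m = 010 → c = 000111, weight = 3.
  m = 110 → c = 111000, weight = 3.
  m = 001 → c = 000101, weight = 2.
  m = 101 → c = 111010, weight = 4.
  m = 011 → c = 000010, weight = 1.
  m = 111 → c = 111101, weight = 5.
Tally weights:
  weight 0: 1 codewords.
  weight 1: 1 codewords.
  weight 2: 1 codewords.
  weight 3: 2 codewords.
  weight 4: 1 codewords.
  weight 5: 1 codewords.
  weight 6: 1 codewords.
Minimum distance d = smallest w > 0 with A_w > 0 = 1.
Sanity: Σ A_w = 8 = 2^3 = 8 ✓.


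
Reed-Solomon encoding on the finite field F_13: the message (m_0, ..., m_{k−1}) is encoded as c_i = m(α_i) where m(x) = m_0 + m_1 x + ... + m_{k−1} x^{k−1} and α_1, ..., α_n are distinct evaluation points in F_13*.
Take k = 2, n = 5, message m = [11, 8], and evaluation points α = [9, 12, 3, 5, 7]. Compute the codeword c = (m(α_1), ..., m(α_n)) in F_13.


c = [5, 3, 9, 12, 2]

Message polynomial: m(x) = 11 + 8·x (mod 13).
For each evaluation point α_i, compute m(α_i) mod 13:
  α_1 = 9: Horner steps 8 → 5, so m(9) = 5.
  α_2 = 12: Horner steps 8 → 3, so m(12) = 3.
  α_3 = 3: Horner steps 8 → 9, so m(3) = 9.
  α_4 = 5: Horner steps 8 → 12, so m(5) = 12.
  α_5 = 7: Horner steps 8 → 2, so m(7) = 2.
Codeword c = [5, 3, 9, 12, 2] ∈ F_13^5.


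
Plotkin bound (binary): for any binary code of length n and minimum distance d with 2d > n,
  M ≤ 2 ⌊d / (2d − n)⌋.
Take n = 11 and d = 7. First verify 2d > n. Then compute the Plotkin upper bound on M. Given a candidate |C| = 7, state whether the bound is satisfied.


Plotkin bound M ≤ 4; given |C| = 7 > bound (violated).

Check applicability: 2d = 14, n = 11.
2d − n = 3 > 0, so Plotkin applies.
Compute d/(2d−n) = 7/3 ≈ 2.3333.
⌊d/(2d−n)⌋ = 2.
Plotkin bound: M ≤ 2·2 = 4.
Given |C| = 7, check: VIOLATED.
This |C| is above the Plotkin bound, so no binary code with n = 11, d = 7 and 7 codewords exists.


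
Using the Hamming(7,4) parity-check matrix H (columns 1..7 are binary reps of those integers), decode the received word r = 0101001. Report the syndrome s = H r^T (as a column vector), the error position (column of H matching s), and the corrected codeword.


s = (0, 0, 1)^T, error position = 1, corrected codeword c = 1101001

Compute s = H r^T mod 2 one row at a time:
  s_1 = 1 + 0 + 0 + 1 = 2 ≡ 0 (mod 2).
  s_2 = 1 + 0 + 0 + 1 = 2 ≡ 0 (mod 2).
  s_3 = 0 + 0 + 0 + 1 = 1 ≡ 1 (mod 2).
s = (0, 0, 1)^T — this equals column 1 of H (binary 001), so error is at position 1.
Correct: flip bit 1 of r = 0101001 to get c = 1101001.


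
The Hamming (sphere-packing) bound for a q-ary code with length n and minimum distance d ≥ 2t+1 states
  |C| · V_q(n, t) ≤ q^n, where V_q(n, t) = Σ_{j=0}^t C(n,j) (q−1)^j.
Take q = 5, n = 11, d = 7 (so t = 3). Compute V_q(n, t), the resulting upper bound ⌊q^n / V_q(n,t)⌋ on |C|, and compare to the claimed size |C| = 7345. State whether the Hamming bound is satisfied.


V_q(n, t) = 11485, q^n = 48828125, Hamming bound = 4251, |C| = 7345 > bound (violated).

Step 1: Compute V_q(n, t) = Σ_{j=0}^3 C(n, j) (q−1)^j.
  j = 0: C(11,0)·(4)^0 = 1·1 = 1.
  j = 1: C(11,1)·(4)^1 = 11·4 = 44.
  j = 2: C(11,2)·(4)^2 = 55·16 = 880.
  j = 3: C(11,3)·(4)^3 = 165·64 = 10560.
  V_q(n, t) = 1 + 44 + 880 + 10560 = 11485.
Step 2: q^n = 5^11 = 48828125.
Step 3: Hamming bound ⌊q^n / V_q(n,t)⌋ = ⌊48828125/11485⌋ = 4251.
Step 4: Compare |C| = 7345 to 4251: violated.
The claimed |C| lies above the Hamming bound, so no 5-ary code of length 11 with d ≥ 7 can have 7345 codewords.


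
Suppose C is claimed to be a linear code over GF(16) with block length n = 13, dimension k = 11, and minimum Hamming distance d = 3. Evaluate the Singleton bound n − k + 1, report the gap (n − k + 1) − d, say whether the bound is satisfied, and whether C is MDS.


Singleton RHS = n − k + 1 = 3, slack = 0, bound satisfied, MDS.

Singleton bound: d ≤ n − k + 1.
Here n = 13, k = 11, so n − k + 1 = 3.
Given d = 3, check d ≤ 3: YES.
Slack = (n − k + 1) − d = 0.
The code is MDS (slack = 0).
Description: the claimed parameters are [13, 11, 3]_16; such a code would be MDS (meets Singleton bound).


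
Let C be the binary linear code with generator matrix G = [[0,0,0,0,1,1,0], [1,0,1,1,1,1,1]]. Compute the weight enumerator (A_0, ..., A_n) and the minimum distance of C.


Weight distribution: A_0 = 1, A_2 = 1, A_4 = 1, A_6 = 1. Minimum distance d = 2.

Enumerate all 2^2 = 4 messages m ∈ F_2^2.
For each, compute codeword c = mG in F_2^7, then tally its weight.
  m = 00 → c = 0000000, weight = 0.
  m = 10 → c = 0000110, weight = 2.
  m = 01 → c = 1011111, weight = 6.
  m = 11 → c = 1011001, weight = 4.
Tally weights:
  weight 0: 1 codewords.
  weight 2: 1 codewords.
  weight 4: 1 codewords.
  weight 6: 1 codewords.
Minimum distance d = smallest w > 0 with A_w > 0 = 2.
Sanity: Σ A_w = 4 = 2^2 = 4 ✓.


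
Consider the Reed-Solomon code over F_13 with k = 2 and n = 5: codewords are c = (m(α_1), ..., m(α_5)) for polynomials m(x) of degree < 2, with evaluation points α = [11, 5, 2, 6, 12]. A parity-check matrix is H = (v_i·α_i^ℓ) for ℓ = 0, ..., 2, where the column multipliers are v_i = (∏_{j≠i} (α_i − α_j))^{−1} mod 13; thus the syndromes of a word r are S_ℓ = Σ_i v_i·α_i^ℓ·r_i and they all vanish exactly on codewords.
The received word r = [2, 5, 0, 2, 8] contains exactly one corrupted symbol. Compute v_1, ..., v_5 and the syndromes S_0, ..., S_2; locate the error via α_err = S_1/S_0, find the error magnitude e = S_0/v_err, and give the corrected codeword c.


S = (10, 8, 9), error at position 4, error magnitude e = 4, c = [2, 5, 0, 11, 8].

Step 1: column multipliers v_i = (∏_{j≠i}(α_i − α_j))^{−1} mod 13.
  i = 1 (α = 11): (11−5)(11−2)(11−6)(11−12) = 6·9·5·(−1) = −270 ≡ 3, so v_1 = 3^{−1} = 9 (mod 13).
  i = 2 (α = 5): (5−11)(5−2)(5−6)(5−12) = (−6)·3·(−1)·(−7) = −126 ≡ 4, so v_2 = 4^{−1} = 10 (mod 13).
  i = 3 (α = 2): (2−11)(2−5)(2−6)(2−12) = (−9)·(−3)·(−4)·(−10) = 1080 ≡ 1, so v_3 = 1^{−1} = 1 (mod 13).
  i = 4 (α = 6): (6−11)(6−5)(6−2)(6−12) = (−5)·1·4·(−6) = 120 ≡ 3, so v_4 = 3^{−1} = 9 (mod 13).
  i = 5 (α = 12): (12−11)(12−5)(12−2)(12−6) = 1·7·10·6 = 420 ≡ 4, so v_5 = 4^{−1} = 10 (mod 13).
  v = [9, 10, 1, 9, 10].
Step 2: syndromes of r = [2, 5, 0, 2, 8] (all sums mod 13).
  S_0 = Σ v_i r_i = 9·2 + 10·5 + 1·0 + 9·2 + 10·8 = 166 ≡ 10.
  S_1 = Σ v_i α_i r_i = 9·11·2 + 10·5·5 + 1·2·0 + 9·6·2 + 10·12·8 = 1516 ≡ 8.
  α_i^2 mod 13 = [4, 12, 4, 10, 1].
  S_2 = Σ v_i α_i^2 r_i = 9·4·2 + 10·12·5 + 1·4·0 + 9·10·2 + 10·1·8 = 932 ≡ 9.
  S = (10, 8, 9) ≠ 0, so r is not a codeword (an error is present).
Step 3: locate the error. For a single error e at position i, S_ℓ = v_i·e·α_i^ℓ, so α_err = S_1/S_0.
  S_0^{−1} = 10^{−1} = 4 (mod 13), so α_err = 8·4 = 32 ≡ 6 = α_4. Error position i = 4.
  Consistency check: S_2/S_1 = 9·5 = 45 ≡ 6 = α_err ✓ (single-error assumption holds).
Step 4: error magnitude e = S_0/v_4 = S_0·∏_{j≠4}(α_4 − α_j) = 10·3 = 30 ≡ 4 (mod 13).
Step 5: correct position 4: c_4 = r_4 − e = 2 − 4 ≡ 11 (mod 13). Hence c = [2, 5, 0, 11, 8].
  Check: interpolating c through the α_i gives m(x) = 1 + 6·x (degree < 2) with m(α_i) = c_i for every i, so c is indeed a codeword.


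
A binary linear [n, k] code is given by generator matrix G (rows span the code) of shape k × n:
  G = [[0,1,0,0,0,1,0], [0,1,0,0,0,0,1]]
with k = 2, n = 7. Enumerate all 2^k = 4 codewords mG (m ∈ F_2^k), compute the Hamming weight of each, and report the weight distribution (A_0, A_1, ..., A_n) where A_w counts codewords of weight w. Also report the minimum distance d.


Weight distribution: A_0 = 1, A_2 = 3. Minimum distance d = 2.

Enumerate all 2^2 = 4 messages m ∈ F_2^2.
For each, compute codeword c = mG in F_2^7, then tally its weight.
  m = 00 → c = 0000000, weight = 0.
  m = 10 → c = 0100010, weight = 2.
  m = 01 → c = 0100001, weight = 2.
  m = 11 → c = 0000011, weight = 2.
Tally weights:
  weight 0: 1 codewords.
  weight 2: 3 codewords.
Minimum distance d = smallest w > 0 with A_w > 0 = 2.
Sanity: Σ A_w = 4 = 2^2 = 4 ✓.


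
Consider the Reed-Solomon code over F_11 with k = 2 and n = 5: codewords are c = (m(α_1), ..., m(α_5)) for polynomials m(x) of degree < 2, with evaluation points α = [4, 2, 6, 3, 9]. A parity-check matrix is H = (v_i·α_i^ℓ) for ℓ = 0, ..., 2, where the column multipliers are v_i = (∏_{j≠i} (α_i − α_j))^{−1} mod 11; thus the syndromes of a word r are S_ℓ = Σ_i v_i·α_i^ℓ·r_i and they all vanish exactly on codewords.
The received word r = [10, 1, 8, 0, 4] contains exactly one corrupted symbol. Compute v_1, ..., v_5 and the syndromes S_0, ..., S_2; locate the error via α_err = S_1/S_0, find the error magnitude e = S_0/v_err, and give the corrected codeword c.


S = (7, 8, 6), error at position 5, error magnitude e = 10, c = [10, 1, 8, 0, 5].

Step 1: column multipliers v_i = (∏_{j≠i}(α_i − α_j))^{−1} mod 11.
  i = 1 (α = 4): (4−2)(4−6)(4−3)(4−9) = 2·(−2)·1·(−5) = 20 ≡ 9, so v_1 = 9^{−1} = 5 (mod 11).
  i = 2 (α = 2): (2−4)(2−6)(2−3)(2−9) = (−2)·(−4)·(−1)·(−7) = 56 ≡ 1, so v_2 = 1^{−1} = 1 (mod 11).
  i = 3 (α = 6): (6−4)(6−2)(6−3)(6−9) = 2·4·3·(−3) = −72 ≡ 5, so v_3 = 5^{−1} = 9 (mod 11).
  i = 4 (α = 3): (3−4)(3−2)(3−6)(3−9) = (−1)·1·(−3)·(−6) = −18 ≡ 4, so v_4 = 4^{−1} = 3 (mod 11).
  i = 5 (α = 9): (9−4)(9−2)(9−6)(9−3) = 5·7·3·6 = 630 ≡ 3, so v_5 = 3^{−1} = 4 (mod 11).
  v = [5, 1, 9, 3, 4].
Step 2: syndromes of r = [10, 1, 8, 0, 4] (all sums mod 11).
  S_0 = Σ v_i r_i = 5·10 + 1·1 + 9·8 + 3·0 + 4·4 = 139 ≡ 7.
  S_1 = Σ v_i α_i r_i = 5·4·10 + 1·2·1 + 9·6·8 + 3·3·0 + 4·9·4 = 778 ≡ 8.
  α_i^2 mod 11 = [5, 4, 3, 9, 4].
  S_2 = Σ v_i α_i^2 r_i = 5·5·10 + 1·4·1 + 9·3·8 + 3·9·0 + 4·4·4 = 534 ≡ 6.
  S = (7, 8, 6) ≠ 0, so r is not a codeword (an error is present).
Step 3: locate the error. For a single error e at position i, S_ℓ = v_i·e·α_i^ℓ, so α_err = S_1/S_0.
  S_0^{−1} = 7^{−1} = 8 (mod 11), so α_err = 8·8 = 64 ≡ 9 = α_5. Error position i = 5.
  Consistency check: S_2/S_1 = 6·7 = 42 ≡ 9 = α_err ✓ (single-error assumption holds).
Step 4: error magnitude e = S_0/v_5 = S_0·∏_{j≠5}(α_5 − α_j) = 7·3 = 21 ≡ 10 (mod 11).
Step 5: correct position 5: c_5 = r_5 − e = 4 − 10 ≡ 5 (mod 11). Hence c = [10, 1, 8, 0, 5].
  Check: interpolating c through the α_i gives m(x) = 3 + 10·x (degree < 2) with m(α_i) = c_i for every i, so c is indeed a codeword.


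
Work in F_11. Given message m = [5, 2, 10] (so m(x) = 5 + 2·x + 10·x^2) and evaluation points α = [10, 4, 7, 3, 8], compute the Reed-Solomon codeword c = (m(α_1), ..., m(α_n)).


c = [2, 8, 3, 2, 1]

Message polynomial: m(x) = 5 + 2·x + 10·x^2 (mod 11).
For each evaluation point α_i, compute m(α_i) mod 11:
  α_1 = 10: Horner steps 10 → 3 → 2, so m(10) = 2.
  α_2 = 4: Horner steps 10 → 9 → 8, so m(4) = 8.
  α_3 = 7: Horner steps 10 → 6 → 3, so m(7) = 3.
  α_4 = 3: Horner steps 10 → 10 → 2, so m(3) = 2.
  α_5 = 8: Horner steps 10 → 5 → 1, so m(8) = 1.
Codeword c = [2, 8, 3, 2, 1] ∈ F_11^5.


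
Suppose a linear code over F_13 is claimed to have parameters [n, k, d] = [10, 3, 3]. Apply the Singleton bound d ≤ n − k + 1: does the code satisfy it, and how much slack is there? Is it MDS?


Singleton RHS = n − k + 1 = 8, slack = 5, bound satisfied, not MDS.

Singleton bound: d ≤ n − k + 1.
Here n = 10, k = 3, so n − k + 1 = 8.
Given d = 3, check d ≤ 8: YES.
Slack = (n − k + 1) − d = 5.
The code is NOT MDS (slack = 5 > 0).
Description: the claimed parameters are [10, 3, 3]_13; such a code would be non-MDS.


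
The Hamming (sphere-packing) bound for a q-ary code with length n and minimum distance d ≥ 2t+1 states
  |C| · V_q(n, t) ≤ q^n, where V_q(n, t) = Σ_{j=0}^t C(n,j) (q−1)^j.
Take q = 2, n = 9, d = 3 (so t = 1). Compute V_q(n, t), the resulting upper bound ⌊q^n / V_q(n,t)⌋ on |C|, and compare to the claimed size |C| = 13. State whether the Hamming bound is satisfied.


V_q(n, t) = 10, q^n = 512, Hamming bound = 51, |C| = 13 ≤ bound (satisfied).

Step 1: Compute V_q(n, t) = Σ_{j=0}^1 C(n, j) (q−1)^j.
  j = 0: C(9,0)·(1)^0 = 1·1 = 1.
  j = 1: C(9,1)·(1)^1 = 9·1 = 9.
  V_q(n, t) = 1 + 9 = 10.
Step 2: q^n = 2^9 = 512.
Step 3: Hamming bound ⌊q^n / V_q(n,t)⌋ = ⌊512/10⌋ = 51.
Step 4: Compare |C| = 13 to 51: satisfied.
The claimed |C| lies below the Hamming bound.


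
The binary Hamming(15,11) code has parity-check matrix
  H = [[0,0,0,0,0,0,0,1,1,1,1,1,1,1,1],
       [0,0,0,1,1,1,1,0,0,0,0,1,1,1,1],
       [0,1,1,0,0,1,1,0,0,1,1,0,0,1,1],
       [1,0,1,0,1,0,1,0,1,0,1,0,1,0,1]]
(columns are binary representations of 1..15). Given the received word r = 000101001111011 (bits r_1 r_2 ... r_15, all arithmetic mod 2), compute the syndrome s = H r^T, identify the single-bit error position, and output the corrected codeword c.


s = (0, 1, 1, 1)^T, error position = 7, corrected codeword c = 000101101111011

Compute s = H r^T mod 2 one row at a time:
  s_1 = 0 + 1 + 1 + 1 + 1 + 0 + 1 + 1 = 6 ≡ 0 (mod 2).
  s_2 = 1 + 0 + 1 + 0 + 1 + 0 + 1 + 1 = 5 ≡ 1 (mod 2).
  s_3 = 0 + 0 + 1 + 0 + 1 + 1 + 1 + 1 = 5 ≡ 1 (mod 2).
  s_4 = 0 + 0 + 0 + 0 + 1 + 1 + 0 + 1 = 3 ≡ 1 (mod 2).
s = (0, 1, 1, 1)^T — this equals column 7 of H (binary 0111), so error is at position 7.
Correct: flip bit 7 of r = 000101001111011 to get c = 000101101111011.


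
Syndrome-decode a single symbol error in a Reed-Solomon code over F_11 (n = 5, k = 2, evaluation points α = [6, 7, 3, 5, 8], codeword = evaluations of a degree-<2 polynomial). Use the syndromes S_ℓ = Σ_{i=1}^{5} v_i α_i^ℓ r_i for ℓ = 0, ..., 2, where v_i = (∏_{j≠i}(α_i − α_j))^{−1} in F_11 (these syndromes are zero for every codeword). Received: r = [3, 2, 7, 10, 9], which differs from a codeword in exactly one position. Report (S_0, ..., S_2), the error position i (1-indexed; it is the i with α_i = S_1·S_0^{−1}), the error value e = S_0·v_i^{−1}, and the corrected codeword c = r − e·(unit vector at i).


S = (5, 8, 4), error at position 1, error magnitude e = 8, c = [6, 2, 7, 10, 9].

Step 1: column multipliers v_i = (∏_{j≠i}(α_i − α_j))^{−1} mod 11.
  i = 1 (α = 6): (6−7)(6−3)(6−5)(6−8) = (−1)·3·1·(−2) = 6 ≡ 6, so v_1 = 6^{−1} = 2 (mod 11).
  i = 2 (α = 7): (7−6)(7−3)(7−5)(7−8) = 1·4·2·(−1) = −8 ≡ 3, so v_2 = 3^{−1} = 4 (mod 11).
  i = 3 (α = 3): (3−6)(3−7)(3−5)(3−8) = (−3)·(−4)·(−2)·(−5) = 120 ≡ 10, so v_3 = 10^{−1} = 10 (mod 11).
  i = 4 (α = 5): (5−6)(5−7)(5−3)(5−8) = (−1)·(−2)·2·(−3) = −12 ≡ 10, so v_4 = 10^{−1} = 10 (mod 11).
  i = 5 (α = 8): (8−6)(8−7)(8−3)(8−5) = 2·1·5·3 = 30 ≡ 8, so v_5 = 8^{−1} = 7 (mod 11).
  v = [2, 4, 10, 10, 7].
Step 2: syndromes of r = [3, 2, 7, 10, 9] (all sums mod 11).
  S_0 = Σ v_i r_i = 2·3 + 4·2 + 10·7 + 10·10 + 7·9 = 247 ≡ 5.
  S_1 = Σ v_i α_i r_i = 2·6·3 + 4·7·2 + 10·3·7 + 10·5·10 + 7·8·9 = 1306 ≡ 8.
  α_i^2 mod 11 = [3, 5, 9, 3, 9].
  S_2 = Σ v_i α_i^2 r_i = 2·3·3 + 4·5·2 + 10·9·7 + 10·3·10 + 7·9·9 = 1555 ≡ 4.
  S = (5, 8, 4) ≠ 0, so r is not a codeword (an error is present).
Step 3: locate the error. For a single error e at position i, S_ℓ = v_i·e·α_i^ℓ, so α_err = S_1/S_0.
  S_0^{−1} = 5^{−1} = 9 (mod 11), so α_err = 8·9 = 72 ≡ 6 = α_1. Error position i = 1.
  Consistency check: S_2/S_1 = 4·7 = 28 ≡ 6 = α_err ✓ (single-error assumption holds).
Step 4: error magnitude e = S_0/v_1 = S_0·∏_{j≠1}(α_1 − α_j) = 5·6 = 30 ≡ 8 (mod 11).
Step 5: correct position 1: c_1 = r_1 − e = 3 − 8 ≡ 6 (mod 11). Hence c = [6, 2, 7, 10, 9].
  Check: interpolating c through the α_i gives m(x) = 8 + 7·x (degree < 2) with m(α_i) = c_i for every i, so c is indeed a codeword.


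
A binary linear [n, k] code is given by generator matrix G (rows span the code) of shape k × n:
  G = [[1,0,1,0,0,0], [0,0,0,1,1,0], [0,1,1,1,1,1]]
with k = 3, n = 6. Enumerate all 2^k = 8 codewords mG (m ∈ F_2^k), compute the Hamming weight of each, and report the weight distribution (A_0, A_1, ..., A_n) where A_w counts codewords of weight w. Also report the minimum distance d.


Weight distribution: A_0 = 1, A_2 = 2, A_3 = 2, A_4 = 1, A_5 = 2. Minimum distance d = 2.

Enumerate all 2^3 = 8 messages m ∈ F_2^3.
For each, compute codeword c = mG in F_2^6, then tally its weight.
  m = 000 → c = 000000, weight = 0.
  m = 100 → c = 101000, weight = 2.
  m = 010 → c = 000110, weight = 2.
  m = 110 → c = 101110, weight = 4.
  m = 001 → c = 011111, weight = 5.
  m = 101 → c = 110111, weight = 5.
  m = 011 → c = 011001, weight = 3.
  m = 111 → c = 110001, weight = 3.
Tally weights:
  weight 0: 1 codewords.
  weight 2: 2 codewords.
  weight 3: 2 codewords.
  weight 4: 1 codewords.
  weight 5: 2 codewords.
Minimum distance d = smallest w > 0 with A_w > 0 = 2.
Sanity: Σ A_w = 8 = 2^3 = 8 ✓.


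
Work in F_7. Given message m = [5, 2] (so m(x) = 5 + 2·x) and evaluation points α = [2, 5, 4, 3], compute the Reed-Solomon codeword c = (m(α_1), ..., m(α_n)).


c = [2, 1, 6, 4]

Message polynomial: m(x) = 5 + 2·x (mod 7).
For each evaluation point α_i, compute m(α_i) mod 7:
  α_1 = 2: Horner steps 2 → 2, so m(2) = 2.
  α_2 = 5: Horner steps 2 → 1, so m(5) = 1.
  α_3 = 4: Horner steps 2 → 6, so m(4) = 6.
  α_4 = 3: Horner steps 2 → 4, so m(3) = 4.
Codeword c = [2, 1, 6, 4] ∈ F_7^4.


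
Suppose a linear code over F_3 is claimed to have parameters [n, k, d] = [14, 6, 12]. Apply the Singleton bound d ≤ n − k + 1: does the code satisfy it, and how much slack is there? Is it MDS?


Singleton RHS = n − k + 1 = 9, slack = -3, bound violated (no such code; not MDS).

Singleton bound: d ≤ n − k + 1.
Here n = 14, k = 6, so n − k + 1 = 9.
Given d = 12, check d ≤ 9: NO.
Slack = (n − k + 1) − d = -3.
The slack is negative: d = 12 exceeds n − k + 1 = 9 by 3, so the Singleton bound is violated and no linear [14, 6, 12]_3 code can exist. In particular it is not MDS (MDS requires d = n − k + 1 exactly).
Description: the claimed parameters are [14, 6, 12]_3; such a code would be impossible (violates the Singleton bound).


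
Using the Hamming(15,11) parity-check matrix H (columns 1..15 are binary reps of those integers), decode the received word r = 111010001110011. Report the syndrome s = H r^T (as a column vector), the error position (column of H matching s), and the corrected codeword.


s = (1, 1, 0, 0)^T, error position = 12, corrected codeword c = 111010001111011

Compute s = H r^T mod 2 one row at a time:
  s_1 = 0 + 1 + 1 + 1 + 0 + 0 + 1 + 1 = 5 ≡ 1 (mod 2).
  s_2 = 0 + 1 + 0 + 0 + 0 + 0 + 1 + 1 = 3 ≡ 1 (mod 2).
  s_3 = 1 + 1 + 0 + 0 + 1 + 1 + 1 + 1 = 6 ≡ 0 (mod 2).
  s_4 = 1 + 1 + 1 + 0 + 1 + 1 + 0 + 1 = 6 ≡ 0 (mod 2).
s = (1, 1, 0, 0)^T — this equals column 12 of H (binary 1100), so error is at position 12.
Correct: flip bit 12 of r = 111010001110011 to get c = 111010001111011.


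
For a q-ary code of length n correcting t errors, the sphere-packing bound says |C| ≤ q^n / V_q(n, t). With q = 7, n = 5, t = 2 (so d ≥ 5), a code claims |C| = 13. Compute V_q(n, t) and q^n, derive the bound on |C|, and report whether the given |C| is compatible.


V_q(n, t) = 391, q^n = 16807, Hamming bound = 42, |C| = 13 ≤ bound (satisfied).

Step 1: Compute V_q(n, t) = Σ_{j=0}^2 C(n, j) (q−1)^j.
  j = 0: C(5,0)·(6)^0 = 1·1 = 1.
  j = 1: C(5,1)·(6)^1 = 5·6 = 30.
  j = 2: C(5,2)·(6)^2 = 10·36 = 360.
  V_q(n, t) = 1 + 30 + 360 = 391.
Step 2: q^n = 7^5 = 16807.
Step 3: Hamming bound ⌊q^n / V_q(n,t)⌋ = ⌊16807/391⌋ = 42.
Step 4: Compare |C| = 13 to 42: satisfied.
The claimed |C| lies below the Hamming bound.


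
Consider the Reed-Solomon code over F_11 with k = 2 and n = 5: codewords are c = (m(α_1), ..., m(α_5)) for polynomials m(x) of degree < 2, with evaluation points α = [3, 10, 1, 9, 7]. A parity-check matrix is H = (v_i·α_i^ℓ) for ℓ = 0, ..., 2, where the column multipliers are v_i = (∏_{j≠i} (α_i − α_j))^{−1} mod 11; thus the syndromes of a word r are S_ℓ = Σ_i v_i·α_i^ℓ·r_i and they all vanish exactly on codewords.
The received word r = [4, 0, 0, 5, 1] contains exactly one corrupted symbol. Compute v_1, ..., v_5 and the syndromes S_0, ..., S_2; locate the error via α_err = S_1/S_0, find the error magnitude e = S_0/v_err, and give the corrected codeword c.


S = (2, 9, 2), error at position 2, error magnitude e = 4, c = [4, 7, 0, 5, 1].

Step 1: column multipliers v_i = (∏_{j≠i}(α_i − α_j))^{−1} mod 11.
  i = 1 (α = 3): (3−10)(3−1)(3−9)(3−7) = (−7)·2·(−6)·(−4) = −336 ≡ 5, so v_1 = 5^{−1} = 9 (mod 11).
  i = 2 (α = 10): (10−3)(10−1)(10−9)(10−7) = 7·9·1·3 = 189 ≡ 2, so v_2 = 2^{−1} = 6 (mod 11).
  i = 3 (α = 1): (1−3)(1−10)(1−9)(1−7) = (−2)·(−9)·(−8)·(−6) = 864 ≡ 6, so v_3 = 6^{−1} = 2 (mod 11).
  i = 4 (α = 9): (9−3)(9−10)(9−1)(9−7) = 6·(−1)·8·2 = −96 ≡ 3, so v_4 = 3^{−1} = 4 (mod 11).
  i = 5 (α = 7): (7−3)(7−10)(7−1)(7−9) = 4·(−3)·6·(−2) = 144 ≡ 1, so v_5 = 1^{−1} = 1 (mod 11).
  v = [9, 6, 2, 4, 1].
Step 2: syndromes of r = [4, 0, 0, 5, 1] (all sums mod 11).
  S_0 = Σ v_i r_i = 9·4 + 6·0 + 2·0 + 4·5 + 1·1 = 57 ≡ 2.
  S_1 = Σ v_i α_i r_i = 9·3·4 + 6·10·0 + 2·1·0 + 4·9·5 + 1·7·1 = 295 ≡ 9.
  α_i^2 mod 11 = [9, 1, 1, 4, 5].
  S_2 = Σ v_i α_i^2 r_i = 9·9·4 + 6·1·0 + 2·1·0 + 4·4·5 + 1·5·1 = 409 ≡ 2.
  S = (2, 9, 2) ≠ 0, so r is not a codeword (an error is present).
Step 3: locate the error. For a single error e at position i, S_ℓ = v_i·e·α_i^ℓ, so α_err = S_1/S_0.
  S_0^{−1} = 2^{−1} = 6 (mod 11), so α_err = 9·6 = 54 ≡ 10 = α_2. Error position i = 2.
  Consistency check: S_2/S_1 = 2·5 = 10 ≡ 10 = α_err ✓ (single-error assumption holds).
Step 4: error magnitude e = S_0/v_2 = S_0·∏_{j≠2}(α_2 − α_j) = 2·2 = 4 ≡ 4 (mod 11).
Step 5: correct position 2: c_2 = r_2 − e = 0 − 4 ≡ 7 (mod 11). Hence c = [4, 7, 0, 5, 1].
  Check: interpolating c through the α_i gives m(x) = 9 + 2·x (degree < 2) with m(α_i) = c_i for every i, so c is indeed a codeword.


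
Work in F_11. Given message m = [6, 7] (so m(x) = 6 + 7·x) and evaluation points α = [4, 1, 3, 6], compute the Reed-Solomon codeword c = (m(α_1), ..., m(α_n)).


c = [1, 2, 5, 4]

Message polynomial: m(x) = 6 + 7·x (mod 11).
For each evaluation point α_i, compute m(α_i) mod 11:
  α_1 = 4: Horner steps 7 → 1, so m(4) = 1.
  α_2 = 1: Horner steps 7 → 2, so m(1) = 2.
  α_3 = 3: Horner steps 7 → 5, so m(3) = 5.
  α_4 = 6: Horner steps 7 → 4, so m(6) = 4.
Codeword c = [1, 2, 5, 4] ∈ F_11^4.


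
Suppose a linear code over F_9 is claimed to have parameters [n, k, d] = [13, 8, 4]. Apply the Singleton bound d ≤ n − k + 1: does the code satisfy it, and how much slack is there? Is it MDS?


Singleton RHS = n − k + 1 = 6, slack = 2, bound satisfied, not MDS.

Singleton bound: d ≤ n − k + 1.
Here n = 13, k = 8, so n − k + 1 = 6.
Given d = 4, check d ≤ 6: YES.
Slack = (n − k + 1) − d = 2.
The code is NOT MDS (slack = 2 > 0).
Description: the claimed parameters are [13, 8, 4]_9; such a code would be non-MDS.


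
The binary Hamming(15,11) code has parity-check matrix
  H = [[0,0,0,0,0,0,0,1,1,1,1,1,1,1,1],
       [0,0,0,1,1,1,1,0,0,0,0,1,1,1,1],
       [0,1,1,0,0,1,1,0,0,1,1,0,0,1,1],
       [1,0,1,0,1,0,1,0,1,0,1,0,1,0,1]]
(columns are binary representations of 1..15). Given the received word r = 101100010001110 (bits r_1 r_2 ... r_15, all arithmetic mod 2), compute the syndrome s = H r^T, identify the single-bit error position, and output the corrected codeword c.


s = (0, 0, 0, 1)^T, error position = 1, corrected codeword c = 001100010001110

Compute s = H r^T mod 2 one row at a time:
  s_1 = 1 + 0 + 0 + 0 + 1 + 1 + 1 + 0 = 4 ≡ 0 (mod 2).
  s_2 = 1 + 0 + 0 + 0 + 1 + 1 + 1 + 0 = 4 ≡ 0 (mod 2).
  s_3 = 0 + 1 + 0 + 0 + 0 + 0 + 1 + 0 = 2 ≡ 0 (mod 2).
  s_4 = 1 + 1 + 0 + 0 + 0 + 0 + 1 + 0 = 3 ≡ 1 (mod 2).
s = (0, 0, 0, 1)^T — this equals column 1 of H (binary 0001), so error is at position 1.
Correct: flip bit 1 of r = 101100010001110 to get c = 001100010001110.


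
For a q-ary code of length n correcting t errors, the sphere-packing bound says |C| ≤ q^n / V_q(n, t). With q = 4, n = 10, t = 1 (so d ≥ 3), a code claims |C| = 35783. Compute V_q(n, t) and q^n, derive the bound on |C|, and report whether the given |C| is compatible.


V_q(n, t) = 31, q^n = 1048576, Hamming bound = 33825, |C| = 35783 > bound (violated).

Step 1: Compute V_q(n, t) = Σ_{j=0}^1 C(n, j) (q−1)^j.
  j = 0: C(10,0)·(3)^0 = 1·1 = 1.
  j = 1: C(10,1)·(3)^1 = 10·3 = 30.
  V_q(n, t) = 1 + 30 = 31.
Step 2: q^n = 4^10 = 1048576.
Step 3: Hamming bound ⌊q^n / V_q(n,t)⌋ = ⌊1048576/31⌋ = 33825.
Step 4: Compare |C| = 35783 to 33825: violated.
The claimed |C| lies above the Hamming bound, so no 4-ary code of length 10 with d ≥ 3 can have 35783 codewords.


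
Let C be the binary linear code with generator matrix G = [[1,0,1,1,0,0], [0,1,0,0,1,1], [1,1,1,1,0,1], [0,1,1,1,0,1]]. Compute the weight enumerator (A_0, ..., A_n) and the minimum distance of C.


Weight distribution: A_0 = 1, A_1 = 2, A_2 = 3, A_3 = 4, A_4 = 3, A_5 = 2, A_6 = 1. Minimum distance d = 1.

Enumerate all 2^4 = 16 messages m ∈ F_2^4.
For each, compute codeword c = mG in F_2^6, then tally its weight.
  m = 0000 → c = 000000, weight = 0.
  m = 1000 → c = 101100, weight = 3.
  m = 0100 → c = 010011, weight = 3.
  m = 1100 → c = 111111, weight = 6.
  m = 0010 → c = 111101, weight = 5.
  m = 1010 → c = 010001, weight = 2.
  m = 0110 → c = 101110, weight = 4.
  m = 1110 → c = 000010, weight = 1.
  m = 0001 → c = 011101, weight = 4.
  m = 1001 → c = 110001, weight = 3.
  m = 0101 → c = 001110, weight = 3.
  m = 1101 → c = 100010, weight = 2.
  m = 0011 → c = 100000, weight = 1.
  m = 1011 → c = 001100, weight = 2.
  m = 0111 → c = 110011, weight = 4.
  m = 1111 → c = 011111, weight = 5.
Tally weights:
  weight 0: 1 codewords.
  weight 1: 2 codewords.
  weight 2: 3 codewords.
  weight 3: 4 codewords.
  weight 4: 3 codewords.
  weight 5: 2 codewords.
  weight 6: 1 codewords.
Minimum distance d = smallest w > 0 with A_w > 0 = 1.
Sanity: Σ A_w = 16 = 2^4 = 16 ✓.


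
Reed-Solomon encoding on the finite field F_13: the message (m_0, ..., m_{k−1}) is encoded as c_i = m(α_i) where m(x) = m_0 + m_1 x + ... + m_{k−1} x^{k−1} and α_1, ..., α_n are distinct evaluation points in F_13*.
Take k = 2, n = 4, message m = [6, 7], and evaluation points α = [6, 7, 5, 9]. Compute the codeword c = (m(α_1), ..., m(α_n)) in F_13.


c = [9, 3, 2, 4]

Message polynomial: m(x) = 6 + 7·x (mod 13).
For each evaluation point α_i, compute m(α_i) mod 13:
  α_1 = 6: Horner steps 7 → 9, so m(6) = 9.
  α_2 = 7: Horner steps 7 → 3, so m(7) = 3.
  α_3 = 5: Horner steps 7 → 2, so m(5) = 2.
  α_4 = 9: Horner steps 7 → 4, so m(9) = 4.
Codeword c = [9, 3, 2, 4] ∈ F_13^4.
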